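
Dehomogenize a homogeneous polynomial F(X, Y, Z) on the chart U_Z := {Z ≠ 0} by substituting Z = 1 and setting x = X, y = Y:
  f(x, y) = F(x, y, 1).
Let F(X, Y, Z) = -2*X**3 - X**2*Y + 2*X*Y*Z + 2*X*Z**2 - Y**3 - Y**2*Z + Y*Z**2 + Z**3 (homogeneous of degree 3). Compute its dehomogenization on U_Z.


f(x, y) = -2*x**3 - x**2*y + 2*x*y + 2*x - y**3 - y**2 + y + 1

On U_Z we set Z = 1. Each monomial c·X^i·Y^j·Z^k in F becomes c·x^i·y^j·1^k = c·x^i·y^j.
Substituting Z = 1: F(X, Y, 1) = -2*x**3 - x**2*y + 2*x*y + 2*x - y**3 - y**2 + y + 1.
Note: deg(f) ≤ deg(F) = 3; strict inequality happens when F is divisible by Z (lost terms).


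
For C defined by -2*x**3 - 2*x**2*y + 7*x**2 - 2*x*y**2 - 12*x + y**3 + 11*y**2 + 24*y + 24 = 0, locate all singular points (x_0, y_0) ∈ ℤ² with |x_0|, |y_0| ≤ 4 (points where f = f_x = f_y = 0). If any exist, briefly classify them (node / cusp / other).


Singular points: {(2, -2)}; classification: node.

Compute partial derivatives:
  f_x = -6*x**2 - 4*x*y + 14*x - 2*y**2 - 12.
  f_y = -2*x**2 - 4*x*y + 3*y**2 + 22*y + 24.
Scan x_0 ∈ {−4, ..., 4}. For each x_0, f_y(x_0, y) is a polynomial in y; find its integer roots y ∈ {−4, ..., 4}, then test f_x and f at those candidates.
  x = -4: f_y(-4, y) = 3*y**2 + 38*y - 8; no integer root y with |y| ≤ 4.
  x = -3: f_y(-3, y) = 3*y**2 + 34*y + 6; no integer root y with |y| ≤ 4.
  x = -2: f_y(-2, y) = 3*y**2 + 30*y + 16; no integer root y with |y| ≤ 4.
  x = -1: f_y(-1, y) = 3*y**2 + 26*y + 22; no integer root y with |y| ≤ 4.
  x = 0: f_y(0, y) = 3*y**2 + 22*y + 24; no integer root y with |y| ≤ 4.
  x = 1: f_y(1, y) = 3*y**2 + 18*y + 22; no integer root y with |y| ≤ 4.
  x = 2: f_y(2, y) = 3*y**2 + 14*y + 16; vanishes at y ∈ {-2}. (2, -2): f_x = 0, f = 0 — SINGULAR.
  x = 3: f_y(3, y) = 3*y**2 + 10*y + 6; no integer root y with |y| ≤ 4.
  x = 4: f_y(4, y) = 3*y**2 + 6*y - 8; no integer root y with |y| ≤ 4.
Only singular point on the grid: (2, -2).
Classify: substitute x = 2 + u, y = -2 + v and expand: f = -2*u**3 - 2*u**2*v - u**2 - 2*u*v**2 + v**3 + v**2.
No constant or linear terms (consistent with a singular point). Quadratic part: -u**2 + v**2. Cubic part: -2*u**3 - 2*u**2*v - 2*u*v**2 + v**3.
The quadratic part v**2 - u**2 = (v − u)(v + u) splits into two distinct linear factors, so there are two distinct tangent lines y − -2 = ±(x − 2) — this is a node (ordinary double point).
Classification: node.


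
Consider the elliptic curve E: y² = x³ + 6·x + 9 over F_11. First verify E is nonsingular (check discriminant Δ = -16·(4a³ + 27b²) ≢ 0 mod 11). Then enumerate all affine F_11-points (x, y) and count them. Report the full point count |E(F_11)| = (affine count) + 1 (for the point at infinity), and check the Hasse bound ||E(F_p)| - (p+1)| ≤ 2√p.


Affine points = {(0, 3), (0, 8), (1, 4), (1, 7), (4, 3), (4, 8), (7, 3), (7, 8), (9, 0)}; affine count = 9; |E(F_11)| = 10.

Discriminant check: Δ ∝ 4a³ + 27b² = 4·6³ + 27·9² = 4·216 + 27·81 ≡ 4 (mod 11). Nonzero ⇒ E is nonsingular.
For each x ∈ F_11, compute rhs = x³ + 6·x + 9 mod 11, then count y ∈ F_11 with y² ≡ rhs.
  x = 0: rhs = 9, matching y values: 3, 8 (2 points).
  x = 1: rhs = 5, matching y values: 4, 7 (2 points).
  x = 2: rhs = 7, matching y values: none (0 points).
  x = 3: rhs = 10, matching y values: none (0 points).
  x = 4: rhs = 9, matching y values: 3, 8 (2 points).
  x = 5: rhs = 10, matching y values: none (0 points).
  x = 6: rhs = 8, matching y values: none (0 points).
  x = 7: rhs = 9, matching y values: 3, 8 (2 points).
  x = 8: rhs = 8, matching y values: none (0 points).
  x = 9: rhs = 0, matching y values: 0 (1 points).
  x = 10: rhs = 2, matching y values: none (0 points).
Total affine count: 9.
Full point count |E(F_11)| = 9 + 1 = 10.
Hasse bound: |10 − (11+1)| = |-2| = 2 ≤ 2√11 ≈ 6.6332 ✓.


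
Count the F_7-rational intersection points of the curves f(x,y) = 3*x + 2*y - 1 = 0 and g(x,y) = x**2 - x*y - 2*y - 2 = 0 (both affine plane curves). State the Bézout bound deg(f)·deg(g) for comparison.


Common zeros: ∅; count = 0; Bézout bound = 2.

deg(f) = 1, deg(g) = 2, so Bézout bound = 2.
Scan x ∈ F_7. For each x, list the y ∈ F_7 with f(x, y) ≡ 0 and those with g(x, y) ≡ 0 (mod 7); the common zeros in that column are the intersection.
  x = 0: f ≡ 0 at y ∈ {4}; g ≡ 0 at y ∈ {6}; common: ∅.
  x = 1: f ≡ 0 at y ∈ {6}; g ≡ 0 at y ∈ {2}; common: ∅.
  x = 2: f ≡ 0 at y ∈ {1}; g ≡ 0 at y ∈ {4}; common: ∅.
  x = 3: f ≡ 0 at y ∈ {3}; g ≡ 0 at y ∈ {0}; common: ∅.
  x = 4: f ≡ 0 at y ∈ {5}; g ≡ 0 at y ∈ {0}; common: ∅.
  x = 5: f ≡ 0 at y ∈ {0}; g ≡ 0 at y ∈ ∅; common: ∅.
  x = 6: f ≡ 0 at y ∈ {2}; g ≡ 0 at y ∈ {6}; common: ∅.
Collecting: common zeros = ∅, so the count is 0.
Comparison with the Bézout bound: 0 ≤ 2 = deg(f)·deg(g), as expected for curves with no common component (the affine F_7-count falls short of the bound because intersections may lie at infinity, over extension fields, or carry multiplicity).


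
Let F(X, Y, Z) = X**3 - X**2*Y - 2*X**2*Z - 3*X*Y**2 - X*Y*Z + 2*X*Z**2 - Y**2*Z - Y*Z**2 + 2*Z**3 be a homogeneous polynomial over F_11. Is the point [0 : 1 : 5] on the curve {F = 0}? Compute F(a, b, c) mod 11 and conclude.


F(0,1,5) ≡ 0 (mod 11); P is on the curve.

Evaluate F(0, 1, 5) term-by-term (mod 11).
  X**3 ↦ 1·0·1·1 = 0
  -X**2*Y ↦ -1·0·1·1 = 0
  -2*X**2*Z ↦ -2·0·1·5 = 0
  -3*X*Y**2 ↦ -3·0·1·1 = 0
  -X*Y*Z ↦ -1·0·1·5 = 0
  2*X*Z**2 ↦ 2·0·1·25 = 0
  -Y**2*Z ↦ -1·1·1·5 = -5
  -Y*Z**2 ↦ -1·1·1·25 = -25
  2*Z**3 ↦ 2·1·1·125 = 250
Sum: F(0, 1, 5) = (0) + (0) + (0) + (0) + (0) + (0) + (-5) + (-25) + (250) = 220.
Reducing mod 11: 220 ≡ 0 (mod 11).
Since F(a, b, c) ≡ 0 (mod 11), P lies on the curve.


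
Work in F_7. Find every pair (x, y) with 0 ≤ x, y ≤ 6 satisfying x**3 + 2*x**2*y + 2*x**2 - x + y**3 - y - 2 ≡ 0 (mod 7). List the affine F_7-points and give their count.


Affine F_7-points: {(1, 0), (4, 3), (5, 0), (6, 0)}; count = 4.

For each of the 49 pairs (x, y) ∈ F_7², evaluate f(x, y) mod 7. Record the zeros.
  x = 0: [0↦5, 1↦5, 2↦4, 3↦1, 4↦2, 5↦6, 6↦5]  zeros at y ∈ ∅
  x = 1: [0↦0, 1↦2, 2↦3, 3↦2, 4↦5, 5↦4, 6↦5]  zeros at y ∈ {0}
  x = 2: [0↦5, 1↦6, 2↦6, 3↦4, 4↦6, 5↦4, 6↦4]  zeros at y ∈ ∅
  x = 3: [0↦5, 1↦2, 2↦5, 3↦6, 4↦4, 5↦5, 6↦1]  zeros at y ∈ ∅
  x = 4: [0↦6, 1↦3, 2↦6, 3↦0, 4↦5, 5↦6, 6↦2]  zeros at y ∈ {3}
  x = 5: [0↦0, 1↦1, 2↦1, 3↦6, 4↦1, 5↦6, 6↦6]  zeros at y ∈ {0}
  x = 6: [0↦0, 1↦2, 2↦3, 3↦2, 4↦5, 5↦4, 6↦5]  zeros at y ∈ {0}
Collecting zeros: affine points = {(1, 0), (4, 3), (5, 0), (6, 0)}.
Total count |C(F_7)_aff| = 4.


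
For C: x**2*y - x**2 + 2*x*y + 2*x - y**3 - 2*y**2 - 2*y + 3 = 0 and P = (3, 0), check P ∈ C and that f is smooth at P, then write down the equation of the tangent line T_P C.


Tangent line at P: -4*x + 13*y + 12 = 0.

Step 1: f(3, 0) = 0, so P lies on C.
Step 2: partial derivatives
  f_x(x, y) = 2*x*y - 2*x + 2*y + 2, f_y(x, y) = x**2 + 2*x - 3*y**2 - 4*y - 2.
  f_x(P) = -4, f_y(P) = 13 (gradient nonzero, so P is smooth).
Step 3: tangent line at P: -4·(x − 3) + 13·(y − 0) = 0.
Expanding: -4*x + 13*y + 12 = 0.


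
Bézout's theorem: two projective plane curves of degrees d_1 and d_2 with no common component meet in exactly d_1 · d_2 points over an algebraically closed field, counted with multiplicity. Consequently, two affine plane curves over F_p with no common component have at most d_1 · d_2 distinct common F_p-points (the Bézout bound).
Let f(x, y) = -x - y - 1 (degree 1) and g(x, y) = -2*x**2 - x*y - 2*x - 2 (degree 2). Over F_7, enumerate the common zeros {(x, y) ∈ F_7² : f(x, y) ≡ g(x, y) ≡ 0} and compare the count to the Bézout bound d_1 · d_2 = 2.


Common zeros: {(3, 3)}; count = 1; Bézout bound = 2.

deg(f) = 1, deg(g) = 2, so Bézout bound = 2.
Scan x ∈ F_7. For each x, list the y ∈ F_7 with f(x, y) ≡ 0 and those with g(x, y) ≡ 0 (mod 7); the common zeros in that column are the intersection.
  x = 0: f ≡ 0 at y ∈ {6}; g ≡ 0 at y ∈ ∅; common: ∅.
  x = 1: f ≡ 0 at y ∈ {5}; g ≡ 0 at y ∈ {1}; common: ∅.
  x = 2: f ≡ 0 at y ∈ {4}; g ≡ 0 at y ∈ {0}; common: ∅.
  x = 3: f ≡ 0 at y ∈ {3}; g ≡ 0 at y ∈ {3}; common: {3}.
  x = 4: f ≡ 0 at y ∈ {2}; g ≡ 0 at y ∈ {0}; common: ∅.
  x = 5: f ≡ 0 at y ∈ {1}; g ≡ 0 at y ∈ {3}; common: ∅.
  x = 6: f ≡ 0 at y ∈ {0}; g ≡ 0 at y ∈ {2}; common: ∅.
Collecting: common zeros = {(3, 3)}, so the count is 1.
Comparison with the Bézout bound: 1 ≤ 2 = deg(f)·deg(g), as expected for curves with no common component (the affine F_7-count falls short of the bound because intersections may lie at infinity, over extension fields, or carry multiplicity).


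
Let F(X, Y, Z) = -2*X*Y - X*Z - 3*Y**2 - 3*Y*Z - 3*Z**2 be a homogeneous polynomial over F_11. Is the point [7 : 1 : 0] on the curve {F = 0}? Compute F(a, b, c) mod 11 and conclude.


F(7,1,0) ≡ 5 (mod 11); P is NOT on the curve.

Evaluate F(7, 1, 0) term-by-term (mod 11).
  -2*X*Y ↦ -2·7·1·1 = -14
  -X*Z ↦ -1·7·1·0 = 0
  -3*Y**2 ↦ -3·1·1·1 = -3
  -3*Y*Z ↦ -3·1·1·0 = 0
  -3*Z**2 ↦ -3·1·1·0 = 0
Sum: F(7, 1, 0) = (-14) + (0) + (-3) + (0) + (0) = -17.
Reducing mod 11: -17 ≡ 5 (mod 11).
Since F(a, b, c) ≡ 5 ≠ 0 (mod 11), P does NOT lie on the curve.


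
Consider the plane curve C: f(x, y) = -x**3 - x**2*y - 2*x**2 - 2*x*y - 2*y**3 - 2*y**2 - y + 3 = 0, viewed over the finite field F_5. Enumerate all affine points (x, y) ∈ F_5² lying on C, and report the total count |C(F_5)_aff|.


Affine F_5-points: {(1, 0), (2, 2), (4, 3)}; count = 3.

For each of the 25 pairs (x, y) ∈ F_5², evaluate f(x, y) mod 5. Record the zeros.
  x = 0: [0↦3, 1↦3, 2↦2, 3↦3, 4↦4]  zeros at y ∈ ∅
  x = 1: [0↦0, 1↦2, 2↦3, 3↦1, 4↦4]  zeros at y ∈ {0}
  x = 2: [0↦2, 1↦4, 2↦0, 3↦3, 4↦1]  zeros at y ∈ {2}
  x = 3: [0↦3, 1↦3, 2↦2, 3↦3, 4↦4]  zeros at y ∈ ∅
  x = 4: [0↦2, 1↦3, 2↦3, 3↦0, 4↦2]  zeros at y ∈ {3}
Collecting zeros: affine points = {(1, 0), (2, 2), (4, 3)}.
Total count |C(F_5)_aff| = 3.


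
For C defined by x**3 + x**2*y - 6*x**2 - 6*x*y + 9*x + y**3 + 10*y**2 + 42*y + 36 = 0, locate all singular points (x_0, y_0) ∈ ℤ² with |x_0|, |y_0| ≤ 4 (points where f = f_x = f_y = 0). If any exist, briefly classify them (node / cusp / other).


Singular points: {(3, -3)}; classification: cusp.

Compute partial derivatives:
  f_x = 3*x**2 + 2*x*y - 12*x - 6*y + 9.
  f_y = x**2 - 6*x + 3*y**2 + 20*y + 42.
Scan x_0 ∈ {−4, ..., 4}. For each x_0, f_y(x_0, y) is a polynomial in y; find its integer roots y ∈ {−4, ..., 4}, then test f_x and f at those candidates.
  x = -4: f_y(-4, y) = 3*y**2 + 20*y + 82; no integer root y with |y| ≤ 4.
  x = -3: f_y(-3, y) = 3*y**2 + 20*y + 69; no integer root y with |y| ≤ 4.
  x = -2: f_y(-2, y) = 3*y**2 + 20*y + 58; no integer root y with |y| ≤ 4.
  x = -1: f_y(-1, y) = 3*y**2 + 20*y + 49; no integer root y with |y| ≤ 4.
  x = 0: f_y(0, y) = 3*y**2 + 20*y + 42; no integer root y with |y| ≤ 4.
  x = 1: f_y(1, y) = 3*y**2 + 20*y + 37; no integer root y with |y| ≤ 4.
  x = 2: f_y(2, y) = 3*y**2 + 20*y + 34; no integer root y with |y| ≤ 4.
  x = 3: f_y(3, y) = 3*y**2 + 20*y + 33; vanishes at y ∈ {-3}. (3, -3): f_x = 0, f = 0 — SINGULAR.
  x = 4: f_y(4, y) = 3*y**2 + 20*y + 34; no integer root y with |y| ≤ 4.
Only singular point on the grid: (3, -3).
Classify: substitute x = 3 + u, y = -3 + v and expand: f = u**3 + u**2*v + v**3 + v**2.
No constant or linear terms (consistent with a singular point). Quadratic part: v**2. Cubic part: u**3 + u**2*v + v**3.
The quadratic part v**2 is a perfect square, so there is a single (double) tangent line v = 0, i.e. y = -3. Restricting the cubic part to that line (v = 0) leaves u**3 ≠ 0, so f is not divisible by v and the branch is v² ≈ -u**3 to lowest order — this is a cusp.
Classification: cusp.


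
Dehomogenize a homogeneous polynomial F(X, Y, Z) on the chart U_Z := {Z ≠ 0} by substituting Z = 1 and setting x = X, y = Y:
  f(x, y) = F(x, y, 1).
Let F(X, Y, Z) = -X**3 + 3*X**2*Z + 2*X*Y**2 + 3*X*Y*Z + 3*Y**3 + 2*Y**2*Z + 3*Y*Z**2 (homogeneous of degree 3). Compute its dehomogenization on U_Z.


f(x, y) = -x**3 + 3*x**2 + 2*x*y**2 + 3*x*y + 3*y**3 + 2*y**2 + 3*y

On U_Z we set Z = 1. Each monomial c·X^i·Y^j·Z^k in F becomes c·x^i·y^j·1^k = c·x^i·y^j.
Substituting Z = 1: F(X, Y, 1) = -x**3 + 3*x**2 + 2*x*y**2 + 3*x*y + 3*y**3 + 2*y**2 + 3*y.
Note: deg(f) ≤ deg(F) = 3; strict inequality happens when F is divisible by Z (lost terms).


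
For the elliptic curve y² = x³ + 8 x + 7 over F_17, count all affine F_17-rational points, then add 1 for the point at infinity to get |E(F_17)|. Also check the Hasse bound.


Affine points = {(1, 4), (1, 13), (4, 1), (4, 16), (5, 6), (5, 11), (6, 4), (6, 13), (7, 7), (7, 10), (9, 3), (9, 14), (10, 4), (10, 13), (11, 7), (11, 10), (13, 8), (13, 9), (15, 0), (16, 7), (16, 10)}; affine count = 21; |E(F_17)| = 22.

Discriminant check: Δ ∝ 4a³ + 27b² = 4·8³ + 27·7² = 4·512 + 27·49 ≡ 5 (mod 17). Nonzero ⇒ E is nonsingular.
For each x ∈ F_17, compute rhs = x³ + 8·x + 7 mod 17, then count y ∈ F_17 with y² ≡ rhs.
  x = 0: rhs = 7, matching y values: none (0 points).
  x = 1: rhs = 16, matching y values: 4, 13 (2 points).
  x = 2: rhs = 14, matching y values: none (0 points).
  x = 3: rhs = 7, matching y values: none (0 points).
  x = 4: rhs = 1, matching y values: 1, 16 (2 points).
  x = 5: rhs = 2, matching y values: 6, 11 (2 points).
  x = 6: rhs = 16, matching y values: 4, 13 (2 points).
  x = 7: rhs = 15, matching y values: 7, 10 (2 points).
  x = 8: rhs = 5, matching y values: none (0 points).
  x = 9: rhs = 9, matching y values: 3, 14 (2 points).
  x = 10: rhs = 16, matching y values: 4, 13 (2 points).
  x = 11: rhs = 15, matching y values: 7, 10 (2 points).
  x = 12: rhs = 12, matching y values: none (0 points).
  x = 13: rhs = 13, matching y values: 8, 9 (2 points).
  x = 14: rhs = 7, matching y values: none (0 points).
  x = 15: rhs = 0, matching y values: 0 (1 points).
  x = 16: rhs = 15, matching y values: 7, 10 (2 points).
Total affine count: 21.
Full point count |E(F_17)| = 21 + 1 = 22.
Hasse bound: |22 − (17+1)| = |4| = 4 ≤ 2√17 ≈ 8.2462 ✓.


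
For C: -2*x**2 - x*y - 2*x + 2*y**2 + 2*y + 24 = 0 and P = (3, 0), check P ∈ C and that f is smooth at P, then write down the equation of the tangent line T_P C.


Tangent line at P: -14*x - y + 42 = 0.

Step 1: f(3, 0) = 0, so P lies on C.
Step 2: partial derivatives
  f_x(x, y) = -4*x - y - 2, f_y(x, y) = -x + 4*y + 2.
  f_x(P) = -14, f_y(P) = -1 (gradient nonzero, so P is smooth).
Step 3: tangent line at P: -14·(x − 3) + -1·(y − 0) = 0.
Expanding: -14*x - y + 42 = 0.


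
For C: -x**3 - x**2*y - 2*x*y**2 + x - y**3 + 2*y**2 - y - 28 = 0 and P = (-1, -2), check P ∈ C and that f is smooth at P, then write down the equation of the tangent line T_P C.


Tangent line at P: -14*x - 30*y - 74 = 0.

Step 1: f(-1, -2) = 0, so P lies on C.
Step 2: partial derivatives
  f_x(x, y) = -3*x**2 - 2*x*y - 2*y**2 + 1, f_y(x, y) = -x**2 - 4*x*y - 3*y**2 + 4*y - 1.
  f_x(P) = -14, f_y(P) = -30 (gradient nonzero, so P is smooth).
Step 3: tangent line at P: -14·(x − -1) + -30·(y − -2) = 0.
Expanding: -14*x - 30*y - 74 = 0.


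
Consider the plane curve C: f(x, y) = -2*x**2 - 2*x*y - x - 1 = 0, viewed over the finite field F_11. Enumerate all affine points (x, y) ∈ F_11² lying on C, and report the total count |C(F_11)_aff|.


Affine F_11-points: {(1, 9), (2, 0), (3, 0), (4, 5), (5, 1), (6, 9), (7, 5), (8, 10), (9, 10), (10, 1)}; count = 10.

For each of the 121 pairs (x, y) ∈ F_11², evaluate f(x, y) mod 11. Record the zeros.
  x = 0: [0↦10, 1↦10, 2↦10, 3↦10, 4↦10, 5↦10, 6↦10, 7↦10, 8↦10, 9↦10, 10↦10]  zeros at y ∈ ∅
  x = 1: [0↦7, 1↦5, 2↦3, 3↦1, 4↦10, 5↦8, 6↦6, 7↦4, 8↦2, 9↦0, 10↦9]  zeros at y ∈ {9}
  x = 2: [0↦0, 1↦7, 2↦3, 3↦10, 4↦6, 5↦2, 6↦9, 7↦5, 8↦1, 9↦8, 10↦4]  zeros at y ∈ {0}
  x = 3: [0↦0, 1↦5, 2↦10, 3↦4, 4↦9, 5↦3, 6↦8, 7↦2, 8↦7, 9↦1, 10↦6]  zeros at y ∈ {0}
  x = 4: [0↦7, 1↦10, 2↦2, 3↦5, 4↦8, 5↦0, 6↦3, 7↦6, 8↦9, 9↦1, 10↦4]  zeros at y ∈ {5}
  x = 5: [0↦10, 1↦0, 2↦1, 3↦2, 4↦3, 5↦4, 6↦5, 7↦6, 8↦7, 9↦8, 10↦9]  zeros at y ∈ {1}
  x = 6: [0↦9, 1↦8, 2↦7, 3↦6, 4↦5, 5↦4, 6↦3, 7↦2, 8↦1, 9↦0, 10↦10]  zeros at y ∈ {9}
  x = 7: [0↦4, 1↦1, 2↦9, 3↦6, 4↦3, 5↦0, 6↦8, 7↦5, 8↦2, 9↦10, 10↦7]  zeros at y ∈ {5}
  x = 8: [0↦6, 1↦1, 2↦7, 3↦2, 4↦8, 5↦3, 6↦9, 7↦4, 8↦10, 9↦5, 10↦0]  zeros at y ∈ {10}
  x = 9: [0↦4, 1↦8, 2↦1, 3↦5, 4↦9, 5↦2, 6↦6, 7↦10, 8↦3, 9↦7, 10↦0]  zeros at y ∈ {10}
  x = 10: [0↦9, 1↦0, 2↦2, 3↦4, 4↦6, 5↦8, 6↦10, 7↦1, 8↦3, 9↦5, 10↦7]  zeros at y ∈ {1}
Collecting zeros: affine points = {(1, 9), (2, 0), (3, 0), (4, 5), (5, 1), (6, 9), (7, 5), (8, 10), (9, 10), (10, 1)}.
Total count |C(F_11)_aff| = 10.


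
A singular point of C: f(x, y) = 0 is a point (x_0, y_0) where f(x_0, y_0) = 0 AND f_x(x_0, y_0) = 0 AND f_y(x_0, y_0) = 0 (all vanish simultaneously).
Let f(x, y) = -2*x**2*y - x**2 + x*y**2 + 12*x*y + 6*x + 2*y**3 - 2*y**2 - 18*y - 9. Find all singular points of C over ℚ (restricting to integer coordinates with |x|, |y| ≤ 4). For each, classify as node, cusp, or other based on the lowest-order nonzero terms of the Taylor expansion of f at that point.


Singular points: {(3, 0)}; classification: node.

Compute partial derivatives:
  f_x = -4*x*y - 2*x + y**2 + 12*y + 6.
  f_y = -2*x**2 + 2*x*y + 12*x + 6*y**2 - 4*y - 18.
Scan x_0 ∈ {−4, ..., 4}. For each x_0, f_y(x_0, y) is a polynomial in y; find its integer roots y ∈ {−4, ..., 4}, then test f_x and f at those candidates.
  x = -4: f_y(-4, y) = 6*y**2 - 12*y - 98; no integer root y with |y| ≤ 4.
  x = -3: f_y(-3, y) = 6*y**2 - 10*y - 72; no integer root y with |y| ≤ 4.
  x = -2: f_y(-2, y) = 6*y**2 - 8*y - 50; no integer root y with |y| ≤ 4.
  x = -1: f_y(-1, y) = 6*y**2 - 6*y - 32; no integer root y with |y| ≤ 4.
  x = 0: f_y(0, y) = 6*y**2 - 4*y - 18; no integer root y with |y| ≤ 4.
  x = 1: f_y(1, y) = 6*y**2 - 2*y - 8; vanishes at y ∈ {-1}. (1, -1): f_x = -3 ≠ 0.
  x = 2: f_y(2, y) = 6*y**2 - 2; no integer root y with |y| ≤ 4.
  x = 3: f_y(3, y) = 6*y**2 + 2*y; vanishes at y ∈ {0}. (3, 0): f_x = 0, f = 0 — SINGULAR.
  x = 4: f_y(4, y) = 6*y**2 + 4*y - 2; vanishes at y ∈ {-1}. (4, -1): f_x = 3 ≠ 0.
Only singular point on the grid: (3, 0).
Classify: substitute x = 3 + u, y = 0 + v and expand: f = -2*u**2*v - u**2 + u*v**2 + 2*v**3 + v**2.
No constant or linear terms (consistent with a singular point). Quadratic part: -u**2 + v**2. Cubic part: -2*u**2*v + u*v**2 + 2*v**3.
The quadratic part v**2 - u**2 = (v − u)(v + u) splits into two distinct linear factors, so there are two distinct tangent lines y − 0 = ±(x − 3) — this is a node (ordinary double point).
Classification: node.


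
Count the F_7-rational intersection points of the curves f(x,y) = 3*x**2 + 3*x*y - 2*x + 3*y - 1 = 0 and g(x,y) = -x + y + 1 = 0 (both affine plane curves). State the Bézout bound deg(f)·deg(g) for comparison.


Common zeros: {(1, 0), (4, 3)}; count = 2; Bézout bound = 2.

deg(f) = 2, deg(g) = 1, so Bézout bound = 2.
Scan x ∈ F_7. For each x, list the y ∈ F_7 with f(x, y) ≡ 0 and those with g(x, y) ≡ 0 (mod 7); the common zeros in that column are the intersection.
  x = 0: f ≡ 0 at y ∈ {5}; g ≡ 0 at y ∈ {6}; common: ∅.
  x = 1: f ≡ 0 at y ∈ {0}; g ≡ 0 at y ∈ {0}; common: {0}.
  x = 2: f ≡ 0 at y ∈ {0}; g ≡ 0 at y ∈ {1}; common: ∅.
  x = 3: f ≡ 0 at y ∈ {3}; g ≡ 0 at y ∈ {2}; common: ∅.
  x = 4: f ≡ 0 at y ∈ {3}; g ≡ 0 at y ∈ {3}; common: {3}.
  x = 5: f ≡ 0 at y ∈ {5}; g ≡ 0 at y ∈ {4}; common: ∅.
  x = 6: f ≡ 0 at y ∈ ∅; g ≡ 0 at y ∈ {5}; common: ∅.
Collecting: common zeros = {(1, 0), (4, 3)}, so the count is 2.
Comparison with the Bézout bound: 2 ≤ 2 = deg(f)·deg(g), as expected for curves with no common component (the bound is attained).


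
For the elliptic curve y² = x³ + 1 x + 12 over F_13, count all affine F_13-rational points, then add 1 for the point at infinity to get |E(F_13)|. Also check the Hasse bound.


Affine points = {(0, 5), (0, 8), (1, 1), (1, 12), (2, 3), (2, 10), (3, 4), (3, 9), (5, 5), (5, 8), (6, 0), (8, 5), (8, 8), (9, 3), (9, 10), (12, 6), (12, 7)}; affine count = 17; |E(F_13)| = 18.

Discriminant check: Δ ∝ 4a³ + 27b² = 4·1³ + 27·12² = 4·1 + 27·144 ≡ 5 (mod 13). Nonzero ⇒ E is nonsingular.
For each x ∈ F_13, compute rhs = x³ + 1·x + 12 mod 13, then count y ∈ F_13 with y² ≡ rhs.
  x = 0: rhs = 12, matching y values: 5, 8 (2 points).
  x = 1: rhs = 1, matching y values: 1, 12 (2 points).
  x = 2: rhs = 9, matching y values: 3, 10 (2 points).
  x = 3: rhs = 3, matching y values: 4, 9 (2 points).
  x = 4: rhs = 2, matching y values: none (0 points).
  x = 5: rhs = 12, matching y values: 5, 8 (2 points).
  x = 6: rhs = 0, matching y values: 0 (1 points).
  x = 7: rhs = 11, matching y values: none (0 points).
  x = 8: rhs = 12, matching y values: 5, 8 (2 points).
  x = 9: rhs = 9, matching y values: 3, 10 (2 points).
  x = 10: rhs = 8, matching y values: none (0 points).
  x = 11: rhs = 2, matching y values: none (0 points).
  x = 12: rhs = 10, matching y values: 6, 7 (2 points).
Total affine count: 17.
Full point count |E(F_13)| = 17 + 1 = 18.
Hasse bound: |18 − (13+1)| = |4| = 4 ≤ 2√13 ≈ 7.2111 ✓.


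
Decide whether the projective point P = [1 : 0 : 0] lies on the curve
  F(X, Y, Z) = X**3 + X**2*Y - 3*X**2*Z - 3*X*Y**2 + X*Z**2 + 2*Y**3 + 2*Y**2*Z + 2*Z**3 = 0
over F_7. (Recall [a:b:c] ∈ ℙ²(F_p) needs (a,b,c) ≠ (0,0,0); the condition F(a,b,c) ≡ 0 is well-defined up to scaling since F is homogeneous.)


F(1,0,0) ≡ 1 (mod 7); P is NOT on the curve.

Evaluate F(1, 0, 0) term-by-term (mod 7).
  X**3 ↦ 1·1·1·1 = 1
  X**2*Y ↦ 1·1·0·1 = 0
  -3*X**2*Z ↦ -3·1·1·0 = 0
  -3*X*Y**2 ↦ -3·1·0·1 = 0
  X*Z**2 ↦ 1·1·1·0 = 0
  2*Y**3 ↦ 2·1·0·1 = 0
  2*Y**2*Z ↦ 2·1·0·0 = 0
  2*Z**3 ↦ 2·1·1·0 = 0
Sum: F(1, 0, 0) = (1) + (0) + (0) + (0) + (0) + (0) + (0) + (0) = 1.
Reducing mod 7: 1 ≡ 1 (mod 7).
Since F(a, b, c) ≡ 1 ≠ 0 (mod 7), P does NOT lie on the curve.


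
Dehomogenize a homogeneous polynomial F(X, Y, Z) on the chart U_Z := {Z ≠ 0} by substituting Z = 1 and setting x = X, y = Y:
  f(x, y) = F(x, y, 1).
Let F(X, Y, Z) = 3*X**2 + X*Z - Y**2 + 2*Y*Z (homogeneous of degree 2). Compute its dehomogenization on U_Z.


f(x, y) = 3*x**2 + x - y**2 + 2*y

On U_Z we set Z = 1. Each monomial c·X^i·Y^j·Z^k in F becomes c·x^i·y^j·1^k = c·x^i·y^j.
Substituting Z = 1: F(X, Y, 1) = 3*x**2 + x - y**2 + 2*y.
Note: deg(f) ≤ deg(F) = 2; strict inequality happens when F is divisible by Z (lost terms).


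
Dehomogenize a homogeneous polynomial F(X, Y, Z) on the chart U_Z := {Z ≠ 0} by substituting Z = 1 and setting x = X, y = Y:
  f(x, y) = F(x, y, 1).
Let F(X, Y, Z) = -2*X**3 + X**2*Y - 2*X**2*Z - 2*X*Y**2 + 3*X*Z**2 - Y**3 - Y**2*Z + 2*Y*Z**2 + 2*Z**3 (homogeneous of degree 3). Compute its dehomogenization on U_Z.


f(x, y) = -2*x**3 + x**2*y - 2*x**2 - 2*x*y**2 + 3*x - y**3 - y**2 + 2*y + 2

On U_Z we set Z = 1. Each monomial c·X^i·Y^j·Z^k in F becomes c·x^i·y^j·1^k = c·x^i·y^j.
Substituting Z = 1: F(X, Y, 1) = -2*x**3 + x**2*y - 2*x**2 - 2*x*y**2 + 3*x - y**3 - y**2 + 2*y + 2.
Note: deg(f) ≤ deg(F) = 3; strict inequality happens when F is divisible by Z (lost terms).


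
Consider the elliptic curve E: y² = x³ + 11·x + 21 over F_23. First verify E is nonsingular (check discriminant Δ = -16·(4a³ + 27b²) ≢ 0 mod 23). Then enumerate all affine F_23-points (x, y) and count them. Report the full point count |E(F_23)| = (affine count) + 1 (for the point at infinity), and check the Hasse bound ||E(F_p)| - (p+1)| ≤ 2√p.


Affine points = {(3, 9), (3, 14), (6, 2), (6, 21), (7, 2), (7, 21), (8, 0), (10, 2), (10, 21), (11, 1), (11, 22), (12, 8), (12, 15), (18, 5), (18, 18), (22, 3), (22, 20)}; affine count = 17; |E(F_23)| = 18.

Discriminant check: Δ ∝ 4a³ + 27b² = 4·11³ + 27·21² = 4·1331 + 27·441 ≡ 4 (mod 23). Nonzero ⇒ E is nonsingular.
For each x ∈ F_23, compute rhs = x³ + 11·x + 21 mod 23, then count y ∈ F_23 with y² ≡ rhs.
  x = 0: rhs = 21, matching y values: none (0 points).
  x = 1: rhs = 10, matching y values: none (0 points).
  x = 2: rhs = 5, matching y values: none (0 points).
  x = 3: rhs = 12, matching y values: 9, 14 (2 points).
  x = 4: rhs = 14, matching y values: none (0 points).
  x = 5: rhs = 17, matching y values: none (0 points).
  x = 6: rhs = 4, matching y values: 2, 21 (2 points).
  x = 7: rhs = 4, matching y values: 2, 21 (2 points).
  x = 8: rhs = 0, matching y values: 0 (1 points).
  x = 9: rhs = 21, matching y values: none (0 points).
  x = 10: rhs = 4, matching y values: 2, 21 (2 points).
  x = 11: rhs = 1, matching y values: 1, 22 (2 points).
  x = 12: rhs = 18, matching y values: 8, 15 (2 points).
  x = 13: rhs = 15, matching y values: none (0 points).
  x = 14: rhs = 21, matching y values: none (0 points).
  x = 15: rhs = 19, matching y values: none (0 points).
  x = 16: rhs = 15, matching y values: none (0 points).
  x = 17: rhs = 15, matching y values: none (0 points).
  x = 18: rhs = 2, matching y values: 5, 18 (2 points).
  x = 19: rhs = 5, matching y values: none (0 points).
  x = 20: rhs = 7, matching y values: none (0 points).
  x = 21: rhs = 14, matching y values: none (0 points).
  x = 22: rhs = 9, matching y values: 3, 20 (2 points).
Total affine count: 17.
Full point count |E(F_23)| = 17 + 1 = 18.
Hasse bound: |18 − (23+1)| = |-6| = 6 ≤ 2√23 ≈ 9.5917 ✓.


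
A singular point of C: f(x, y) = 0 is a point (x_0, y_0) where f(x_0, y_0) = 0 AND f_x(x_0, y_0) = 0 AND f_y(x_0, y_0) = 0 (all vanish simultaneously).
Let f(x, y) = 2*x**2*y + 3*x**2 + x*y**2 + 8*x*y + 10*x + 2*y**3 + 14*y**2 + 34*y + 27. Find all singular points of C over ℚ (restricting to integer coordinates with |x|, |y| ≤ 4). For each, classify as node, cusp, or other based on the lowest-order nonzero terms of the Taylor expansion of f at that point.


Singular points: {(-1, -2)}; classification: node.

Compute partial derivatives:
  f_x = 4*x*y + 6*x + y**2 + 8*y + 10.
  f_y = 2*x**2 + 2*x*y + 8*x + 6*y**2 + 28*y + 34.
Scan x_0 ∈ {−4, ..., 4}. For each x_0, f_y(x_0, y) is a polynomial in y; find its integer roots y ∈ {−4, ..., 4}, then test f_x and f at those candidates.
  x = -4: f_y(-4, y) = 6*y**2 + 20*y + 34; no integer root y with |y| ≤ 4.
  x = -3: f_y(-3, y) = 6*y**2 + 22*y + 28; no integer root y with |y| ≤ 4.
  x = -2: f_y(-2, y) = 6*y**2 + 24*y + 26; no integer root y with |y| ≤ 4.
  x = -1: f_y(-1, y) = 6*y**2 + 26*y + 28; vanishes at y ∈ {-2}. (-1, -2): f_x = 0, f = 0 — SINGULAR.
  x = 0: f_y(0, y) = 6*y**2 + 28*y + 34; no integer root y with |y| ≤ 4.
  x = 1: f_y(1, y) = 6*y**2 + 30*y + 44; no integer root y with |y| ≤ 4.
  x = 2: f_y(2, y) = 6*y**2 + 32*y + 58; no integer root y with |y| ≤ 4.
  x = 3: f_y(3, y) = 6*y**2 + 34*y + 76; no integer root y with |y| ≤ 4.
  x = 4: f_y(4, y) = 6*y**2 + 36*y + 98; no integer root y with |y| ≤ 4.
Only singular point on the grid: (-1, -2).
Classify: substitute x = -1 + u, y = -2 + v and expand: f = 2*u**2*v - u**2 + u*v**2 + 2*v**3 + v**2.
No constant or linear terms (consistent with a singular point). Quadratic part: -u**2 + v**2. Cubic part: 2*u**2*v + u*v**2 + 2*v**3.
The quadratic part v**2 - u**2 = (v − u)(v + u) splits into two distinct linear factors, so there are two distinct tangent lines y − -2 = ±(x − -1) — this is a node (ordinary double point).
Classification: node.


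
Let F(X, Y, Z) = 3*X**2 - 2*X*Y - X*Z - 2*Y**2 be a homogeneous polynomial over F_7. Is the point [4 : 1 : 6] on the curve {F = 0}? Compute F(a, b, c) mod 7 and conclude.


F(4,1,6) ≡ 0 (mod 7); P is on the curve.

Evaluate F(4, 1, 6) term-by-term (mod 7).
  3*X**2 ↦ 3·16·1·1 = 48
  -2*X*Y ↦ -2·4·1·1 = -8
  -X*Z ↦ -1·4·1·6 = -24
  -2*Y**2 ↦ -2·1·1·1 = -2
Sum: F(4, 1, 6) = (48) + (-8) + (-24) + (-2) = 14.
Reducing mod 7: 14 ≡ 0 (mod 7).
Since F(a, b, c) ≡ 0 (mod 7), P lies on the curve.


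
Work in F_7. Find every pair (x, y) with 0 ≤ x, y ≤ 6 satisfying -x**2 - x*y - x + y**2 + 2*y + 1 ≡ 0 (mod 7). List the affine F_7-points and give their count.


Affine F_7-points: {(0, 6)}; count = 1.

For each of the 49 pairs (x, y) ∈ F_7², evaluate f(x, y) mod 7. Record the zeros.
  x = 0: [0↦1, 1↦4, 2↦2, 3↦2, 4↦4, 5↦1, 6↦0]  zeros at y ∈ {6}
  x = 1: [0↦6, 1↦1, 2↦5, 3↦4, 4↦5, 5↦1, 6↦6]  zeros at y ∈ ∅
  x = 2: [0↦2, 1↦3, 2↦6, 3↦4, 4↦4, 5↦6, 6↦3]  zeros at y ∈ ∅
  x = 3: [0↦3, 1↦3, 2↦5, 3↦2, 4↦1, 5↦2, 6↦5]  zeros at y ∈ ∅
  x = 4: [0↦2, 1↦1, 2↦2, 3↦5, 4↦3, 5↦3, 6↦5]  zeros at y ∈ ∅
  x = 5: [0↦6, 1↦4, 2↦4, 3↦6, 4↦3, 5↦2, 6↦3]  zeros at y ∈ ∅
  x = 6: [0↦1, 1↦5, 2↦4, 3↦5, 4↦1, 5↦6, 6↦6]  zeros at y ∈ ∅
Collecting zeros: affine points = {(0, 6)}.
Total count |C(F_7)_aff| = 1.


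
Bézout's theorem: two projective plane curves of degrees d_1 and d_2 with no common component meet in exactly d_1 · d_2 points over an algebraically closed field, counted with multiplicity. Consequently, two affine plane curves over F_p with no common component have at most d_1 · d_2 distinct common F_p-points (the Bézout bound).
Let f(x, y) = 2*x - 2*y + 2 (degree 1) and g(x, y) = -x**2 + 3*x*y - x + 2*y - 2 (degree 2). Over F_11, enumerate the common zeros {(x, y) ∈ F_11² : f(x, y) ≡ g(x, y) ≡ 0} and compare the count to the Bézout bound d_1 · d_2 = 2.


Common zeros: {(0, 1), (9, 10)}; count = 2; Bézout bound = 2.

deg(f) = 1, deg(g) = 2, so Bézout bound = 2.
Scan x ∈ F_11. For each x, list the y ∈ F_11 with f(x, y) ≡ 0 and those with g(x, y) ≡ 0 (mod 11); the common zeros in that column are the intersection.
  x = 0: f ≡ 0 at y ∈ {1}; g ≡ 0 at y ∈ {1}; common: {1}.
  x = 1: f ≡ 0 at y ∈ {2}; g ≡ 0 at y ∈ {3}; common: ∅.
  x = 2: f ≡ 0 at y ∈ {3}; g ≡ 0 at y ∈ {1}; common: ∅.
  x = 3: f ≡ 0 at y ∈ {4}; g ≡ 0 at y ∈ ∅; common: ∅.
  x = 4: f ≡ 0 at y ∈ {5}; g ≡ 0 at y ∈ {0}; common: ∅.
  x = 5: f ≡ 0 at y ∈ {6}; g ≡ 0 at y ∈ {9}; common: ∅.
  x = 6: f ≡ 0 at y ∈ {7}; g ≡ 0 at y ∈ {0}; common: ∅.
  x = 7: f ≡ 0 at y ∈ {8}; g ≡ 0 at y ∈ {3}; common: ∅.
  x = 8: f ≡ 0 at y ∈ {9}; g ≡ 0 at y ∈ {2}; common: ∅.
  x = 9: f ≡ 0 at y ∈ {10}; g ≡ 0 at y ∈ {10}; common: {10}.
  x = 10: f ≡ 0 at y ∈ {0}; g ≡ 0 at y ∈ {9}; common: ∅.
Collecting: common zeros = {(0, 1), (9, 10)}, so the count is 2.
Comparison with the Bézout bound: 2 ≤ 2 = deg(f)·deg(g), as expected for curves with no common component (the bound is attained).


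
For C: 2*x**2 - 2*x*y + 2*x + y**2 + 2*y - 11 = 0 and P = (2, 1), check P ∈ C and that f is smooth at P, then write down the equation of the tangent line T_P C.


Tangent line at P: 8*x - 16 = 0.

Step 1: f(2, 1) = 0, so P lies on C.
Step 2: partial derivatives
  f_x(x, y) = 4*x - 2*y + 2, f_y(x, y) = -2*x + 2*y + 2.
  f_x(P) = 8, f_y(P) = 0 (gradient nonzero, so P is smooth).
Step 3: tangent line at P: 8·(x − 2) + 0·(y − 1) = 0.
Expanding: 8*x - 16 = 0.


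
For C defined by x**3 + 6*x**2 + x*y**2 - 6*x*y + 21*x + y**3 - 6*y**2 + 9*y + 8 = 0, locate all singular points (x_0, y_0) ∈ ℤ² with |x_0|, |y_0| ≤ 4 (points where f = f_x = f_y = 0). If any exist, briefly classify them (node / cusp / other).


Singular points: {(-2, 3)}; classification: cusp.

Compute partial derivatives:
  f_x = 3*x**2 + 12*x + y**2 - 6*y + 21.
  f_y = 2*x*y - 6*x + 3*y**2 - 12*y + 9.
Scan x_0 ∈ {−4, ..., 4}. For each x_0, f_y(x_0, y) is a polynomial in y; find its integer roots y ∈ {−4, ..., 4}, then test f_x and f at those candidates.
  x = -4: f_y(-4, y) = 3*y**2 - 20*y + 33; vanishes at y ∈ {3}. (-4, 3): f_x = 12 ≠ 0.
  x = -3: f_y(-3, y) = 3*y**2 - 18*y + 27; vanishes at y ∈ {3}. (-3, 3): f_x = 3 ≠ 0.
  x = -2: f_y(-2, y) = 3*y**2 - 16*y + 21; vanishes at y ∈ {3}. (-2, 3): f_x = 0, f = 0 — SINGULAR.
  x = -1: f_y(-1, y) = 3*y**2 - 14*y + 15; vanishes at y ∈ {3}. (-1, 3): f_x = 3 ≠ 0.
  x = 0: f_y(0, y) = 3*y**2 - 12*y + 9; vanishes at y ∈ {1, 3}. (0, 1): f_x = 16 ≠ 0; (0, 3): f_x = 12 ≠ 0.
  x = 1: f_y(1, y) = 3*y**2 - 10*y + 3; vanishes at y ∈ {3}. (1, 3): f_x = 27 ≠ 0.
  x = 2: f_y(2, y) = 3*y**2 - 8*y - 3; vanishes at y ∈ {3}. (2, 3): f_x = 48 ≠ 0.
  x = 3: f_y(3, y) = 3*y**2 - 6*y - 9; vanishes at y ∈ {-1, 3}. (3, -1): f_x = 91 ≠ 0; (3, 3): f_x = 75 ≠ 0.
  x = 4: f_y(4, y) = 3*y**2 - 4*y - 15; vanishes at y ∈ {3}. (4, 3): f_x = 108 ≠ 0.
Only singular point on the grid: (-2, 3).
Classify: substitute x = -2 + u, y = 3 + v and expand: f = u**3 + u*v**2 + v**3 + v**2.
No constant or linear terms (consistent with a singular point). Quadratic part: v**2. Cubic part: u**3 + u*v**2 + v**3.
The quadratic part v**2 is a perfect square, so there is a single (double) tangent line v = 0, i.e. y = 3. Restricting the cubic part to that line (v = 0) leaves u**3 ≠ 0, so f is not divisible by v and the branch is v² ≈ -u**3 to lowest order — this is a cusp.
Classification: cusp.


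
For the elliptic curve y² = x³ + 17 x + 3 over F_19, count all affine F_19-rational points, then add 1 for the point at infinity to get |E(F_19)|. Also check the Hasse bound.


Affine points = {(2, 8), (2, 11), (3, 9), (3, 10), (5, 2), (5, 17), (6, 6), (6, 13), (7, 3), (7, 16), (8, 9), (8, 10), (9, 7), (9, 12), (11, 1), (11, 18), (12, 4), (12, 15), (15, 2), (15, 17), (16, 1), (16, 18), (18, 2), (18, 17)}; affine count = 24; |E(F_19)| = 25.

Discriminant check: Δ ∝ 4a³ + 27b² = 4·17³ + 27·3² = 4·4913 + 27·9 ≡ 2 (mod 19). Nonzero ⇒ E is nonsingular.
For each x ∈ F_19, compute rhs = x³ + 17·x + 3 mod 19, then count y ∈ F_19 with y² ≡ rhs.
  x = 0: rhs = 3, matching y values: none (0 points).
  x = 1: rhs = 2, matching y values: none (0 points).
  x = 2: rhs = 7, matching y values: 8, 11 (2 points).
  x = 3: rhs = 5, matching y values: 9, 10 (2 points).
  x = 4: rhs = 2, matching y values: none (0 points).
  x = 5: rhs = 4, matching y values: 2, 17 (2 points).
  x = 6: rhs = 17, matching y values: 6, 13 (2 points).
  x = 7: rhs = 9, matching y values: 3, 16 (2 points).
  x = 8: rhs = 5, matching y values: 9, 10 (2 points).
  x = 9: rhs = 11, matching y values: 7, 12 (2 points).
  x = 10: rhs = 14, matching y values: none (0 points).
  x = 11: rhs = 1, matching y values: 1, 18 (2 points).
  x = 12: rhs = 16, matching y values: 4, 15 (2 points).
  x = 13: rhs = 8, matching y values: none (0 points).
  x = 14: rhs = 2, matching y values: none (0 points).
  x = 15: rhs = 4, matching y values: 2, 17 (2 points).
  x = 16: rhs = 1, matching y values: 1, 18 (2 points).
  x = 17: rhs = 18, matching y values: none (0 points).
  x = 18: rhs = 4, matching y values: 2, 17 (2 points).
Total affine count: 24.
Full point count |E(F_19)| = 24 + 1 = 25.
Hasse bound: |25 − (19+1)| = |5| = 5 ≤ 2√19 ≈ 8.7178 ✓.


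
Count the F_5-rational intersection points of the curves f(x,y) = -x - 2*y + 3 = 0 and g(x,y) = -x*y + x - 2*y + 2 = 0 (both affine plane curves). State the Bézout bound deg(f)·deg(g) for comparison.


Common zeros: {(1, 1), (3, 0)}; count = 2; Bézout bound = 2.

deg(f) = 1, deg(g) = 2, so Bézout bound = 2.
Scan x ∈ F_5. For each x, list the y ∈ F_5 with f(x, y) ≡ 0 and those with g(x, y) ≡ 0 (mod 5); the common zeros in that column are the intersection.
  x = 0: f ≡ 0 at y ∈ {4}; g ≡ 0 at y ∈ {1}; common: ∅.
  x = 1: f ≡ 0 at y ∈ {1}; g ≡ 0 at y ∈ {1}; common: {1}.
  x = 2: f ≡ 0 at y ∈ {3}; g ≡ 0 at y ∈ {1}; common: ∅.
  x = 3: f ≡ 0 at y ∈ {0}; g ≡ 0 at y ∈ {0, 1, 2, 3, 4}; common: {0}.
  x = 4: f ≡ 0 at y ∈ {2}; g ≡ 0 at y ∈ {1}; common: ∅.
Collecting: common zeros = {(1, 1), (3, 0)}, so the count is 2.
Comparison with the Bézout bound: 2 ≤ 2 = deg(f)·deg(g), as expected for curves with no common component (the bound is attained).


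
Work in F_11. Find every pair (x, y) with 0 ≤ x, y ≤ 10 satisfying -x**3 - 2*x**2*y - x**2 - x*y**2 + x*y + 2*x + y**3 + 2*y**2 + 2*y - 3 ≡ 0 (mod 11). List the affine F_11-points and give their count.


Affine F_11-points: {(0, 6), (1, 1), (1, 2), (1, 7), (2, 0), (2, 2), (2, 9), (3, 0), (3, 2), (3, 10), (5, 0), (5, 5), (5, 9), (7, 9), (8, 4)}; count = 15.

For each of the 121 pairs (x, y) ∈ F_11², evaluate f(x, y) mod 11. Record the zeros.
  x = 0: [0↦8, 1↦2, 2↦6, 3↦4, 4↦2, 5↦6, 6↦0, 7↦1, 8↦4, 9↦4, 10↦7]  zeros at y ∈ {6}
  x = 1: [0↦8, 1↦0, 2↦0, 3↦3, 4↦4, 5↦9, 6↦2, 7↦0, 8↦9, 9↦2, 10↦7]  zeros at y ∈ {1, 2, 7}
  x = 2: [0↦0, 1↦8, 2↦0, 3↦4, 4↦4, 5↦6, 6↦5, 7↦7, 8↦7, 9↦0, 10↦3]  zeros at y ∈ {0, 2, 9}
  x = 3: [0↦0, 1↦9, 2↦0, 3↦1, 4↦7, 5↦2, 6↦3, 7↦5, 8↦3, 9↦3, 10↦0]  zeros at y ∈ {0, 2, 10}
  x = 4: [0↦2, 1↦8, 2↦5, 3↦10, 4↦7, 5↦2, 6↦1, 7↦10, 8↦2, 9↦5, 10↦3]  zeros at y ∈ ∅
  x = 5: [0↦0, 1↦10, 2↦9, 3↦3, 4↦9, 5↦0, 6↦4, 7↦5, 8↦9, 9↦0, 10↦6]  zeros at y ∈ {0, 5, 9}
  x = 6: [0↦10, 1↦9, 2↦6, 3↦7, 4↦7, 5↦1, 6↦6, 7↦6, 8↦7, 9↦4, 10↦3]  zeros at y ∈ ∅
  x = 7: [0↦4, 1↦10, 2↦1, 3↦5, 4↦6, 5↦10, 6↦1, 7↦7, 8↦1, 9↦0, 10↦10]  zeros at y ∈ {9}
  x = 8: [0↦9, 1↦7, 2↦10, 3↦2, 4↦0, 5↦10, 6↦5, 7↦2, 8↦7, 9↦4, 10↦10]  zeros at y ∈ {4}
  x = 9: [0↦8, 1↦5, 2↦5, 3↦3, 4↦5, 5↦6, 6↦1, 7↦7, 8↦8, 9↦10, 10↦8]  zeros at y ∈ ∅
  x = 10: [0↦6, 1↦9, 2↦2, 3↦2, 4↦4, 5↦3, 6↦5, 7↦5, 8↦9, 9↦1, 10↦9]  zeros at y ∈ ∅
Collecting zeros: affine points = {(0, 6), (1, 1), (1, 2), (1, 7), (2, 0), (2, 2), (2, 9), (3, 0), (3, 2), (3, 10), (5, 0), (5, 5), (5, 9), (7, 9), (8, 4)}.
Total count |C(F_11)_aff| = 15.


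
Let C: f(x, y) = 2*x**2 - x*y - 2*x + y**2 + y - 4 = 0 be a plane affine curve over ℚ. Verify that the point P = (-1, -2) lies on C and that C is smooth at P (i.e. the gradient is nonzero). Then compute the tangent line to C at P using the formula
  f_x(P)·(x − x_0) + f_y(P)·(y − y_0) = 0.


Tangent line at P: -4*x - 2*y - 8 = 0.

Step 1: f(-1, -2) = 0, so P lies on C.
Step 2: partial derivatives
  f_x(x, y) = 4*x - y - 2, f_y(x, y) = -x + 2*y + 1.
  f_x(P) = -4, f_y(P) = -2 (gradient nonzero, so P is smooth).
Step 3: tangent line at P: -4·(x − -1) + -2·(y − -2) = 0.
Expanding: -4*x - 2*y - 8 = 0.


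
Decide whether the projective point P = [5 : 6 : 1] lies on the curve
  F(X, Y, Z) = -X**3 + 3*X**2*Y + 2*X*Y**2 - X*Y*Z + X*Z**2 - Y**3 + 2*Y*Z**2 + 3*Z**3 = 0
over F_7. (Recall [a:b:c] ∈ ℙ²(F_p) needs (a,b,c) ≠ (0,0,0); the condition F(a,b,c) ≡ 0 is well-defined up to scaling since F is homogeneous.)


F(5,6,1) ≡ 4 (mod 7); P is NOT on the curve.

Evaluate F(5, 6, 1) term-by-term (mod 7).
  -X**3 ↦ -1·125·1·1 = -125
  3*X**2*Y ↦ 3·25·6·1 = 450
  2*X*Y**2 ↦ 2·5·36·1 = 360
  -X*Y*Z ↦ -1·5·6·1 = -30
  X*Z**2 ↦ 1·5·1·1 = 5
  -Y**3 ↦ -1·1·216·1 = -216
  2*Y*Z**2 ↦ 2·1·6·1 = 12
  3*Z**3 ↦ 3·1·1·1 = 3
Sum: F(5, 6, 1) = (-125) + (450) + (360) + (-30) + (5) + (-216) + (12) + (3) = 459.
Reducing mod 7: 459 ≡ 4 (mod 7).
Since F(a, b, c) ≡ 4 ≠ 0 (mod 7), P does NOT lie on the curve.


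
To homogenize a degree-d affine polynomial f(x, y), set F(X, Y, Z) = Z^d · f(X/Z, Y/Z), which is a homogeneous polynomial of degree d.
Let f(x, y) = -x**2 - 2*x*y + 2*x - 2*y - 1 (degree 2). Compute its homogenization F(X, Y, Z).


F(X, Y, Z) = -X**2 - 2*X*Y + 2*X*Z - 2*Y*Z - Z**2

deg(f) = 2.
Substitute x = X/Z, y = Y/Z into f, then multiply by Z^2.
  monomial -1·x^2·y^0 ↦ -1·X^2·Y^0·Z^0.
  monomial -2·x^1·y^1 ↦ -2·X^1·Y^1·Z^0.
  monomial 2·x^1·y^0 ↦ 2·X^1·Y^0·Z^1.
  monomial -2·x^0·y^1 ↦ -2·X^0·Y^1·Z^1.
  monomial -1·x^0·y^0 ↦ -1·X^0·Y^0·Z^2.
Collecting: F(X, Y, Z) = -X**2 - 2*X*Y + 2*X*Z - 2*Y*Z - Z**2.
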